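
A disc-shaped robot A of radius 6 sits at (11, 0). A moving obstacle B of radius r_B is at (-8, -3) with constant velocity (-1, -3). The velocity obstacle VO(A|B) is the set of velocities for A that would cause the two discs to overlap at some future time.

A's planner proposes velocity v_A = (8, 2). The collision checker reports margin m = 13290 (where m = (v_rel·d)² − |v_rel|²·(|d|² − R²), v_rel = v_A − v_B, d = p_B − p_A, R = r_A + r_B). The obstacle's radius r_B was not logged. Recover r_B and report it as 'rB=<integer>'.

m = 13290
d = (-19, -3);  v_rel = (9, 5),  |v_rel|² = 106
v_rel×d = (9)·(-3) − (5)·(-19) = 68
since m = R²·106 − 68²:  R² = (4624 + 13290) / 106 = 169
R = √169 = 13  ⇒  r_B = 13 − 6 = 7

rB=7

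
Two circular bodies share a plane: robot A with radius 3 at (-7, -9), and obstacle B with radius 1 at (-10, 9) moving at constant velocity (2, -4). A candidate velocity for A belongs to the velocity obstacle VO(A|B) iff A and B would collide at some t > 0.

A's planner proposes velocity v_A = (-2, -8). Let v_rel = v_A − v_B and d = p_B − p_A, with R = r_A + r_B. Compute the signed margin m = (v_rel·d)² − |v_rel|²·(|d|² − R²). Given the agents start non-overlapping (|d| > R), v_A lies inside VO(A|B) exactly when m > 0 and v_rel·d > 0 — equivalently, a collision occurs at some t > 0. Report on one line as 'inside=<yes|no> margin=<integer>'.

d = (-3, 18),  |d|² = 333;  R = 3+1 = 4,  c = 333−4² = 317
v_rel = (-4, -4),  |v_rel|² = 32;  v_rel·d = (-4)·(-3) + (-4)·(18) = -60
32·t² + 120·t + 317 = 0  ⇒  m = (-60)² − 32·317 = -6544
m = -6544 < 0,  v_rel·d = -60 < 0  ⇒  outside

inside=no margin=-6544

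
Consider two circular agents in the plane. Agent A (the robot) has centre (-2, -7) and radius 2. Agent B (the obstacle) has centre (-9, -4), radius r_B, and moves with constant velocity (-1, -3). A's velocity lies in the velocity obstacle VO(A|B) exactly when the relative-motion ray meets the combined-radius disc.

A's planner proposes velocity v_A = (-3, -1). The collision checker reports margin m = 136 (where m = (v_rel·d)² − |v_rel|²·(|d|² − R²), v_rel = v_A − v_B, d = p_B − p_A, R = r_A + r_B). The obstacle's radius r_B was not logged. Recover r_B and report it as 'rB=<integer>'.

m = 136
d = (-7, 3);  v_rel = (-2, 2),  |v_rel|² = 8
v_rel×d = (-2)·(3) − (2)·(-7) = 8
since m = R²·8 − 8²:  R² = (64 + 136) / 8 = 25
R = √25 = 5  ⇒  r_B = 5 − 2 = 3

rB=3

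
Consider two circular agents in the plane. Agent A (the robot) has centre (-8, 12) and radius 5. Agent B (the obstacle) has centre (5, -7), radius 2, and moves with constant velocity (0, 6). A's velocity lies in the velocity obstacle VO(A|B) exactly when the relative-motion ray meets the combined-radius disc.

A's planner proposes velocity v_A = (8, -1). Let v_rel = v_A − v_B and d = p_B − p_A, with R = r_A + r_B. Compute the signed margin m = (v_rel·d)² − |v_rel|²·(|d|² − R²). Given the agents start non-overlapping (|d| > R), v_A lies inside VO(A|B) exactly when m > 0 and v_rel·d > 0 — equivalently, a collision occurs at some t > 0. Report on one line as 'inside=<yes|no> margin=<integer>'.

d = (13, -19),  |d|² = 530;  R = 5+2 = 7,  c = 530−7² = 481
v_rel = (8, -7),  |v_rel|² = 113;  v_rel·d = (8)·(13) + (-7)·(-19) = 237
113·t² − 474·t + 481 = 0  ⇒  m = 237² − 113·481 = 1816
m = 1816 > 0,  v_rel·d = 237 > 0  ⇒  inside

inside=yes margin=1816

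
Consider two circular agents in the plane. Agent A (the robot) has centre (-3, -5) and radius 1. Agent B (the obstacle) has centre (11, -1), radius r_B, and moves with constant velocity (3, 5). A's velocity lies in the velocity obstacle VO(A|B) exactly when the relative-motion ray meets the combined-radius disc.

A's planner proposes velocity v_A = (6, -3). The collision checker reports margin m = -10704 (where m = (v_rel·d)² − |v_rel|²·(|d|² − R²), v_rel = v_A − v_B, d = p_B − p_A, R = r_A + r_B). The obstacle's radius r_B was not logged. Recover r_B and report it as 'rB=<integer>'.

m = -10704
d = (14, 4);  v_rel = (3, -8),  |v_rel|² = 73
v_rel×d = (3)·(4) − (-8)·(14) = 124
since m = R²·73 − 124²:  R² = (15376 + -10704) / 73 = 64
R = √64 = 8  ⇒  r_B = 8 − 1 = 7

rB=7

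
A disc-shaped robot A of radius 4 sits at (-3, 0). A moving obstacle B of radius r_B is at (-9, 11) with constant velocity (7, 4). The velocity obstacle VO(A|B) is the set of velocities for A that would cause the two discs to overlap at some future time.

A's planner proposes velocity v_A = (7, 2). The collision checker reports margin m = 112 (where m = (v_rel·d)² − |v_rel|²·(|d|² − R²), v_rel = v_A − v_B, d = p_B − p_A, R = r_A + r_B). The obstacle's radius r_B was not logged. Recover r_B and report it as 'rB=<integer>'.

m = 112
d = (-6, 11);  v_rel = (0, -2),  |v_rel|² = 4
v_rel×d = (0)·(11) − (-2)·(-6) = -12
since m = R²·4 − (-12)²:  R² = (144 + 112) / 4 = 64
R = √64 = 8  ⇒  r_B = 8 − 4 = 4

rB=4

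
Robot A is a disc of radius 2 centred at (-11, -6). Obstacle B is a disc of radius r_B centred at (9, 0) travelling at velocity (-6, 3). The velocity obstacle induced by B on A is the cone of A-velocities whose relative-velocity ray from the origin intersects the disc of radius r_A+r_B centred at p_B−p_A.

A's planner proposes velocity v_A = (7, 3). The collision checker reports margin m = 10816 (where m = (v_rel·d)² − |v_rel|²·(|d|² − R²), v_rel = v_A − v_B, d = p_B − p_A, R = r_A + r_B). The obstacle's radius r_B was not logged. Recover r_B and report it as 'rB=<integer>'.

m = 10816
d = (20, 6);  v_rel = (13, 0),  |v_rel|² = 169
v_rel×d = (13)·(6) − (0)·(20) = 78
since m = R²·169 − 78²:  R² = (6084 + 10816) / 169 = 100
R = √100 = 10  ⇒  r_B = 10 − 2 = 8

rB=8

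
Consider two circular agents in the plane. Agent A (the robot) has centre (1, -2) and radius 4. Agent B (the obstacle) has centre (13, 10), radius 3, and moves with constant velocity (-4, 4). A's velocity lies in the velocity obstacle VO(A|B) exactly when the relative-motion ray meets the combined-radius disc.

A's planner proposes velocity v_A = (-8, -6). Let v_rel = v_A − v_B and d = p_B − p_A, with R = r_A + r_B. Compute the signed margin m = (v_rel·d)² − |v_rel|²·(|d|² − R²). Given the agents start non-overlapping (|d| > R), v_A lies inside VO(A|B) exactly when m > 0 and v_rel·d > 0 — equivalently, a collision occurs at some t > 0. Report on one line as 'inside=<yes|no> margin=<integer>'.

d = (12, 12),  |d|² = 288;  R = 4+3 = 7,  c = 288−7² = 239
v_rel = (-4, -10),  |v_rel|² = 116;  v_rel·d = (-4)·(12) + (-10)·(12) = -168
116·t² + 336·t + 239 = 0  ⇒  m = (-168)² − 116·239 = 500
m = 500 > 0,  v_rel·d = -168 < 0  ⇒  outside

inside=no margin=500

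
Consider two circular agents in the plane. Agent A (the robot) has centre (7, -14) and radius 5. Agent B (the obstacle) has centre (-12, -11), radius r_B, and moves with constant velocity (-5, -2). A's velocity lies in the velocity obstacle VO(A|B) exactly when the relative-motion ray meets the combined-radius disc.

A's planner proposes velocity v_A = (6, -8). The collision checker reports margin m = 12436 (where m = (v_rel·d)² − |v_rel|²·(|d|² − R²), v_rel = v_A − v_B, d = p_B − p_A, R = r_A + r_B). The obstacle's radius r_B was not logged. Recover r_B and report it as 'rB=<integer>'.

m = 12436
d = (-19, 3);  v_rel = (11, -6),  |v_rel|² = 157
v_rel×d = (11)·(3) − (-6)·(-19) = -81
since m = R²·157 − (-81)²:  R² = (6561 + 12436) / 157 = 121
R = √121 = 11  ⇒  r_B = 11 − 5 = 6

rB=6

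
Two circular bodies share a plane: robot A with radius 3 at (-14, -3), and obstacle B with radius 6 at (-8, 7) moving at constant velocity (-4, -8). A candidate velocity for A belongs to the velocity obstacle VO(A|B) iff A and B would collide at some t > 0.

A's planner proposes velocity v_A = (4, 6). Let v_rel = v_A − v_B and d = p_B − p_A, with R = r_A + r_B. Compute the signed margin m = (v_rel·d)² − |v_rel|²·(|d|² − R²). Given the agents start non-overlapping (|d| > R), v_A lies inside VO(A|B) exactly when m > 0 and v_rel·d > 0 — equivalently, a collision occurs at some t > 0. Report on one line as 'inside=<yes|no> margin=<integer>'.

d = (6, 10),  |d|² = 136;  R = 3+6 = 9,  c = 136−9² = 55
v_rel = (8, 14),  |v_rel|² = 260;  v_rel·d = (8)·(6) + (14)·(10) = 188
260·t² − 376·t + 55 = 0  ⇒  m = 188² − 260·55 = 21044
m = 21044 > 0,  v_rel·d = 188 > 0  ⇒  inside

inside=yes margin=21044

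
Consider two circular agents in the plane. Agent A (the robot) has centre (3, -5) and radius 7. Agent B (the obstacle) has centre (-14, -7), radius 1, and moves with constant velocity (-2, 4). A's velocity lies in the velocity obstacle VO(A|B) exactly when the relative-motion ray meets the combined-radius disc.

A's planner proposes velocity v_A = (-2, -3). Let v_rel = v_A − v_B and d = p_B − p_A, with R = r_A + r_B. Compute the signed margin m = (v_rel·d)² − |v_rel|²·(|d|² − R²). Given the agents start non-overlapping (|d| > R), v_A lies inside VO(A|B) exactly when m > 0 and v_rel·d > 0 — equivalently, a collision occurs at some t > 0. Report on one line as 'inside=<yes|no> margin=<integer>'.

d = (-17, -2),  |d|² = 293;  R = 7+1 = 8,  c = 293−8² = 229
v_rel = (0, -7),  |v_rel|² = 49;  v_rel·d = (0)·(-17) + (-7)·(-2) = 14
49·t² − 28·t + 229 = 0  ⇒  m = 14² − 49·229 = -11025
m = -11025 < 0,  v_rel·d = 14 > 0  ⇒  outside

inside=no margin=-11025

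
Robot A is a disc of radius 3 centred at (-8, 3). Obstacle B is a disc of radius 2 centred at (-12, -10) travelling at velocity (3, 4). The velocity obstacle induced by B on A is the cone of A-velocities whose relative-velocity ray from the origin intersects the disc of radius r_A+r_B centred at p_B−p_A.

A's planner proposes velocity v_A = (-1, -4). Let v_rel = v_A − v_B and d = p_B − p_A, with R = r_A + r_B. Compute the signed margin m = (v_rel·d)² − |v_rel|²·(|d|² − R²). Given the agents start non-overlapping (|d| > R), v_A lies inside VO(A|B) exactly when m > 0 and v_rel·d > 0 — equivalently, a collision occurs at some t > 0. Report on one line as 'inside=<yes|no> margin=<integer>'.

d = (-4, -13),  |d|² = 185;  R = 3+2 = 5,  c = 185−5² = 160
v_rel = (-4, -8),  |v_rel|² = 80;  v_rel·d = (-4)·(-4) + (-8)·(-13) = 120
80·t² − 240·t + 160 = 0  ⇒  m = 120² − 80·160 = 1600
m = 1600 > 0,  v_rel·d = 120 > 0  ⇒  inside

inside=yes margin=1600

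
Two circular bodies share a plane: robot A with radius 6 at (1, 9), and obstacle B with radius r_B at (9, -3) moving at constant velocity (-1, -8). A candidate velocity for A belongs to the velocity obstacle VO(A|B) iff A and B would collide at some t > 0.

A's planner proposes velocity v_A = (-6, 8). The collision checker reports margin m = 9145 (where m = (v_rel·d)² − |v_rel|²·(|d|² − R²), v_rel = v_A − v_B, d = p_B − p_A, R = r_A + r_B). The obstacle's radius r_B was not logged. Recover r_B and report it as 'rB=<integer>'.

m = 9145
d = (8, -12);  v_rel = (-5, 16),  |v_rel|² = 281
v_rel×d = (-5)·(-12) − (16)·(8) = -68
since m = R²·281 − (-68)²:  R² = (4624 + 9145) / 281 = 49
R = √49 = 7  ⇒  r_B = 7 − 6 = 1

rB=1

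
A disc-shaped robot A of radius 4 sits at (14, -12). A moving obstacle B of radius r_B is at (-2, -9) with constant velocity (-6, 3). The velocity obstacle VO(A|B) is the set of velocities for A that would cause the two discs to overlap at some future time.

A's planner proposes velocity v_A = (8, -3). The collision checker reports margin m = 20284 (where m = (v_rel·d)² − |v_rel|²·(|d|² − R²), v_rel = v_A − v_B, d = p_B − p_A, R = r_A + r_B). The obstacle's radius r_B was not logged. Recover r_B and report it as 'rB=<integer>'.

m = 20284
d = (-16, 3);  v_rel = (14, -6),  |v_rel|² = 232
v_rel×d = (14)·(3) − (-6)·(-16) = -54
since m = R²·232 − (-54)²:  R² = (2916 + 20284) / 232 = 100
R = √100 = 10  ⇒  r_B = 10 − 4 = 6

rB=6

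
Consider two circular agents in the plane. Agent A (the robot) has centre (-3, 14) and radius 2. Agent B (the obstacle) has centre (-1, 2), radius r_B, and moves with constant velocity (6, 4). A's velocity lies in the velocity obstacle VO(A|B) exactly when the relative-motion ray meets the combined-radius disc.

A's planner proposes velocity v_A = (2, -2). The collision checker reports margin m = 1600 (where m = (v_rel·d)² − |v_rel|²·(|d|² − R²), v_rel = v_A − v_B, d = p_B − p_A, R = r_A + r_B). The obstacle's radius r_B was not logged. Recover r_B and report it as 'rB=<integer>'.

m = 1600
d = (2, -12);  v_rel = (-4, -6),  |v_rel|² = 52
v_rel×d = (-4)·(-12) − (-6)·(2) = 60
since m = R²·52 − 60²:  R² = (3600 + 1600) / 52 = 100
R = √100 = 10  ⇒  r_B = 10 − 2 = 8

rB=8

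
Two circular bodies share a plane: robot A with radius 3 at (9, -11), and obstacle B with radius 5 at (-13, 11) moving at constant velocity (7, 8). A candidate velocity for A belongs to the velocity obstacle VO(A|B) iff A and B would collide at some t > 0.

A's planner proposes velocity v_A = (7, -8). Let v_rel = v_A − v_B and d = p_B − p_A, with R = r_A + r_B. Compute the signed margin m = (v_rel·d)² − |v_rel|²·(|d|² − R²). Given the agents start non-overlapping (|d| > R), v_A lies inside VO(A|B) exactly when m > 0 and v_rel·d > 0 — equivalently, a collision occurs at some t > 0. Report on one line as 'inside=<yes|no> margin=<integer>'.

d = (-22, 22),  |d|² = 968;  R = 3+5 = 8,  c = 968−8² = 904
v_rel = (0, -16),  |v_rel|² = 256;  v_rel·d = (0)·(-22) + (-16)·(22) = -352
256·t² + 704·t + 904 = 0  ⇒  m = (-352)² − 256·904 = -107520
m = -107520 < 0,  v_rel·d = -352 < 0  ⇒  outside

inside=no margin=-107520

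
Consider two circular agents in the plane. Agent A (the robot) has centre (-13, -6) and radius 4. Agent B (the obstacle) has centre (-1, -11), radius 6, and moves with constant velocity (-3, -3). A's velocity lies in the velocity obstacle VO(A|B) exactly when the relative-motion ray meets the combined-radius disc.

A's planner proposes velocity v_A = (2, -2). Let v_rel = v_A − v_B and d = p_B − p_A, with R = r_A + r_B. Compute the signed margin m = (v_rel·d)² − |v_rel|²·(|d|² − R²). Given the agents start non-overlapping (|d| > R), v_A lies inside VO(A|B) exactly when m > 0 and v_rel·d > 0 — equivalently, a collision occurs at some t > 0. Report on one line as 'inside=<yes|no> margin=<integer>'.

d = (12, -5),  |d|² = 169;  R = 4+6 = 10,  c = 169−10² = 69
v_rel = (5, 1),  |v_rel|² = 26;  v_rel·d = (5)·(12) + (1)·(-5) = 55
26·t² − 110·t + 69 = 0  ⇒  m = 55² − 26·69 = 1231
m = 1231 > 0,  v_rel·d = 55 > 0  ⇒  inside

inside=yes margin=1231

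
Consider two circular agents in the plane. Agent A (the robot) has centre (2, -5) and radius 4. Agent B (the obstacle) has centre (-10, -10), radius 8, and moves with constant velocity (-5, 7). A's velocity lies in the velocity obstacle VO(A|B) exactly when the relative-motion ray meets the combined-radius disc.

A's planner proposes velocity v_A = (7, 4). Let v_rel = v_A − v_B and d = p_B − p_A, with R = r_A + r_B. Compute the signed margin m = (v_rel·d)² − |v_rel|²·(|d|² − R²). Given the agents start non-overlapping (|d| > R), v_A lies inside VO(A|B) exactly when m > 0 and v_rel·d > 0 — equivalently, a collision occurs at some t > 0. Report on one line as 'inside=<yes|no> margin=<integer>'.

d = (-12, -5),  |d|² = 169;  R = 4+8 = 12,  c = 169−12² = 25
v_rel = (12, -3),  |v_rel|² = 153;  v_rel·d = (12)·(-12) + (-3)·(-5) = -129
153·t² + 258·t + 25 = 0  ⇒  m = (-129)² − 153·25 = 12816
m = 12816 > 0,  v_rel·d = -129 < 0  ⇒  outside

inside=no margin=12816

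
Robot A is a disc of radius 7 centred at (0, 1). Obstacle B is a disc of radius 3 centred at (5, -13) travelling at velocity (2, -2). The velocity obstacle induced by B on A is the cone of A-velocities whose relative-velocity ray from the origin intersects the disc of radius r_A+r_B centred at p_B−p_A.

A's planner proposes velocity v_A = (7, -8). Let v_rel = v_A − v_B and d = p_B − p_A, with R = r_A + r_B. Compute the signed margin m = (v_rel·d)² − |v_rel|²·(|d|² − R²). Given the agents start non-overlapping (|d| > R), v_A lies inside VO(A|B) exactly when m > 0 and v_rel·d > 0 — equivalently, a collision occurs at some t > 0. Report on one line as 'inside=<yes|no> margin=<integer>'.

d = (5, -14),  |d|² = 221;  R = 7+3 = 10,  c = 221−10² = 121
v_rel = (5, -6),  |v_rel|² = 61;  v_rel·d = (5)·(5) + (-6)·(-14) = 109
61·t² − 218·t + 121 = 0  ⇒  m = 109² − 61·121 = 4500
m = 4500 > 0,  v_rel·d = 109 > 0  ⇒  inside

inside=yes margin=4500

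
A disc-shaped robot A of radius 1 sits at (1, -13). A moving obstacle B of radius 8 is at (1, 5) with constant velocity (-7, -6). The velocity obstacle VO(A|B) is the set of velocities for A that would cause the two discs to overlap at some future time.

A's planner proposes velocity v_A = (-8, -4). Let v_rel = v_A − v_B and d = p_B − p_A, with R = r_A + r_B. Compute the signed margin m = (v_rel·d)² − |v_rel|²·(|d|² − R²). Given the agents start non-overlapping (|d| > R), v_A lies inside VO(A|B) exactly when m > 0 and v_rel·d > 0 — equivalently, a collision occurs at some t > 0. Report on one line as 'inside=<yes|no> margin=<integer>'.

d = (0, 18),  |d|² = 324;  R = 1+8 = 9,  c = 324−9² = 243
v_rel = (-1, 2),  |v_rel|² = 5;  v_rel·d = (-1)·(0) + (2)·(18) = 36
5·t² − 72·t + 243 = 0  ⇒  m = 36² − 5·243 = 81
m = 81 > 0,  v_rel·d = 36 > 0  ⇒  inside

inside=yes margin=81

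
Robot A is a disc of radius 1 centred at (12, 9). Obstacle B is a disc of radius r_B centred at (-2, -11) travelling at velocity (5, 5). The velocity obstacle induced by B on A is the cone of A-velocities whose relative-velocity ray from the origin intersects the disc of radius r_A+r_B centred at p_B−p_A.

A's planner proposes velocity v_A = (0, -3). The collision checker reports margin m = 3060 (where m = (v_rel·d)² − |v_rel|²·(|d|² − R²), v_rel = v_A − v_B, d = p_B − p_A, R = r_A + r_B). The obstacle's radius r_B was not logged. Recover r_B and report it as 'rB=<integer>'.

m = 3060
d = (-14, -20);  v_rel = (-5, -8),  |v_rel|² = 89
v_rel×d = (-5)·(-20) − (-8)·(-14) = -12
since m = R²·89 − (-12)²:  R² = (144 + 3060) / 89 = 36
R = √36 = 6  ⇒  r_B = 6 − 1 = 5

rB=5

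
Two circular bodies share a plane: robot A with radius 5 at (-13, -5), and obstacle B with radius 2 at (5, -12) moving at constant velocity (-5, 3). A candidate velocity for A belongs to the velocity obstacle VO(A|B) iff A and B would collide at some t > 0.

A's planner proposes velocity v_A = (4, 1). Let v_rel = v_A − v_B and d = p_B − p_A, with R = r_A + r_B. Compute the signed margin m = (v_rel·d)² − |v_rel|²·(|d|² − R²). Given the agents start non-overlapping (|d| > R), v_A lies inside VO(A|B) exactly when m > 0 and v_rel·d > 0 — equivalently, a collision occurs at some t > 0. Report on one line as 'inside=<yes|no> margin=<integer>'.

d = (18, -7),  |d|² = 373;  R = 5+2 = 7,  c = 373−7² = 324
v_rel = (9, -2),  |v_rel|² = 85;  v_rel·d = (9)·(18) + (-2)·(-7) = 176
85·t² − 352·t + 324 = 0  ⇒  m = 176² − 85·324 = 3436
m = 3436 > 0,  v_rel·d = 176 > 0  ⇒  inside

inside=yes margin=3436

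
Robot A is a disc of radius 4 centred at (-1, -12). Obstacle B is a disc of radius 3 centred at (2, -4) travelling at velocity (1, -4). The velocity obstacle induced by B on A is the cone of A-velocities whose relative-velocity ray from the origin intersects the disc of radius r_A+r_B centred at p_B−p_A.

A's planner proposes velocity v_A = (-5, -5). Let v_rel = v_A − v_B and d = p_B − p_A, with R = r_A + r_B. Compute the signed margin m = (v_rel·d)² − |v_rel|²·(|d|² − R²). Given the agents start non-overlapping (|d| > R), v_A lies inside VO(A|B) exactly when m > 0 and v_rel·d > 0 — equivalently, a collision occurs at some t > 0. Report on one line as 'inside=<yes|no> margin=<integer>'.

d = (3, 8),  |d|² = 73;  R = 4+3 = 7,  c = 73−7² = 24
v_rel = (-6, -1),  |v_rel|² = 37;  v_rel·d = (-6)·(3) + (-1)·(8) = -26
37·t² + 52·t + 24 = 0  ⇒  m = (-26)² − 37·24 = -212
m = -212 < 0,  v_rel·d = -26 < 0  ⇒  outside

inside=no margin=-212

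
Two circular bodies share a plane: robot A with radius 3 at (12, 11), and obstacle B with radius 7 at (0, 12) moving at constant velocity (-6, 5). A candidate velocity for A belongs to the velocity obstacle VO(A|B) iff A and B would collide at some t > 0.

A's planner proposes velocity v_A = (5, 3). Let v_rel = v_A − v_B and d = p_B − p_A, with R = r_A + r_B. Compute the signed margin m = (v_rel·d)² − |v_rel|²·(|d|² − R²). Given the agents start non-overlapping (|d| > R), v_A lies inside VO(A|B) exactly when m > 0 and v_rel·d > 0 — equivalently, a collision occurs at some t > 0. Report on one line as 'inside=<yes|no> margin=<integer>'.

d = (-12, 1),  |d|² = 145;  R = 3+7 = 10,  c = 145−10² = 45
v_rel = (11, -2),  |v_rel|² = 125;  v_rel·d = (11)·(-12) + (-2)·(1) = -134
125·t² + 268·t + 45 = 0  ⇒  m = (-134)² − 125·45 = 12331
m = 12331 > 0,  v_rel·d = -134 < 0  ⇒  outside

inside=no margin=12331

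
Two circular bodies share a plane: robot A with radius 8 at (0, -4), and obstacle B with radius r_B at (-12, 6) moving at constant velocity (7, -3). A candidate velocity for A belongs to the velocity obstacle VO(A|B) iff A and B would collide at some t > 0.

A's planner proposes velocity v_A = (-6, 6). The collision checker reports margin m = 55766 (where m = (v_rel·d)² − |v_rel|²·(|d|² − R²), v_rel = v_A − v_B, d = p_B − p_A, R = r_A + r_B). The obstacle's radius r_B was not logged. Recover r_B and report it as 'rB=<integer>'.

m = 55766
d = (-12, 10);  v_rel = (-13, 9),  |v_rel|² = 250
v_rel×d = (-13)·(10) − (9)·(-12) = -22
since m = R²·250 − (-22)²:  R² = (484 + 55766) / 250 = 225
R = √225 = 15  ⇒  r_B = 15 − 8 = 7

rB=7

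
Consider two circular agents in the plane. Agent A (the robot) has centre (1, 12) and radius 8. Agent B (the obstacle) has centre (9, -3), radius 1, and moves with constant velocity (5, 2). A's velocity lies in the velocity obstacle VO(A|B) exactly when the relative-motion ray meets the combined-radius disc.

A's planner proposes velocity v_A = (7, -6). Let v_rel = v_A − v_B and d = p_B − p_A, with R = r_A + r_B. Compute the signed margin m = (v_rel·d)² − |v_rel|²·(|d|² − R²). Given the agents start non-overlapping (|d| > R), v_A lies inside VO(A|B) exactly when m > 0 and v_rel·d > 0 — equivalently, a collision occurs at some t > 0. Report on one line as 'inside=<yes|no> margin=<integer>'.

d = (8, -15),  |d|² = 289;  R = 8+1 = 9,  c = 289−9² = 208
v_rel = (2, -8),  |v_rel|² = 68;  v_rel·d = (2)·(8) + (-8)·(-15) = 136
68·t² − 272·t + 208 = 0  ⇒  m = 136² − 68·208 = 4352
m = 4352 > 0,  v_rel·d = 136 > 0  ⇒  inside

inside=yes margin=4352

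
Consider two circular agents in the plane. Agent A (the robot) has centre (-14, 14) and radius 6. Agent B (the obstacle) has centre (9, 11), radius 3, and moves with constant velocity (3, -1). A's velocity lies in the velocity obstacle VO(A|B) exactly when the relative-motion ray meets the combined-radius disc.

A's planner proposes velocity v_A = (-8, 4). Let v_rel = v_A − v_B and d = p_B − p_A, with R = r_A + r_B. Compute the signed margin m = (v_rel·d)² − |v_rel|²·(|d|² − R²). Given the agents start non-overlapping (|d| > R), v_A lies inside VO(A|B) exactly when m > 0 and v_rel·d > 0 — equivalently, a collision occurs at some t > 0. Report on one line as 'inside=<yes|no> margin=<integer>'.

d = (23, -3),  |d|² = 538;  R = 6+3 = 9,  c = 538−9² = 457
v_rel = (-11, 5),  |v_rel|² = 146;  v_rel·d = (-11)·(23) + (5)·(-3) = -268
146·t² + 536·t + 457 = 0  ⇒  m = (-268)² − 146·457 = 5102
m = 5102 > 0,  v_rel·d = -268 < 0  ⇒  outside

inside=no margin=5102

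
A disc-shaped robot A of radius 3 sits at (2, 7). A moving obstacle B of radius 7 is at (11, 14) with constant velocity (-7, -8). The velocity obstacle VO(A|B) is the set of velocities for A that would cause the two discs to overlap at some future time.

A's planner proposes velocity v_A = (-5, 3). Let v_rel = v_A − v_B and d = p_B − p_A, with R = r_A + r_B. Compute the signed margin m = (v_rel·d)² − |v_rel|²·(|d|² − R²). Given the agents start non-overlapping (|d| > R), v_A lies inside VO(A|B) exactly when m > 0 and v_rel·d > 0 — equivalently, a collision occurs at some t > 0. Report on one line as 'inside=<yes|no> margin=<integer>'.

d = (9, 7),  |d|² = 130;  R = 3+7 = 10,  c = 130−10² = 30
v_rel = (2, 11),  |v_rel|² = 125;  v_rel·d = (2)·(9) + (11)·(7) = 95
125·t² − 190·t + 30 = 0  ⇒  m = 95² − 125·30 = 5275
m = 5275 > 0,  v_rel·d = 95 > 0  ⇒  inside

inside=yes margin=5275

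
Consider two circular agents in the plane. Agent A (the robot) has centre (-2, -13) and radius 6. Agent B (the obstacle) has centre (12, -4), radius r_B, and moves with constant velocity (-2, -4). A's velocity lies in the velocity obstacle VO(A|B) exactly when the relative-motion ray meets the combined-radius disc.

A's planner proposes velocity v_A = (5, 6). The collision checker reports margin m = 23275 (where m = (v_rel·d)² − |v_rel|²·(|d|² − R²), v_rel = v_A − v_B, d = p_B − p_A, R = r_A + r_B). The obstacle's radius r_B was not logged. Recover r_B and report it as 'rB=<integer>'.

m = 23275
d = (14, 9);  v_rel = (7, 10),  |v_rel|² = 149
v_rel×d = (7)·(9) − (10)·(14) = -77
since m = R²·149 − (-77)²:  R² = (5929 + 23275) / 149 = 196
R = √196 = 14  ⇒  r_B = 14 − 6 = 8

rB=8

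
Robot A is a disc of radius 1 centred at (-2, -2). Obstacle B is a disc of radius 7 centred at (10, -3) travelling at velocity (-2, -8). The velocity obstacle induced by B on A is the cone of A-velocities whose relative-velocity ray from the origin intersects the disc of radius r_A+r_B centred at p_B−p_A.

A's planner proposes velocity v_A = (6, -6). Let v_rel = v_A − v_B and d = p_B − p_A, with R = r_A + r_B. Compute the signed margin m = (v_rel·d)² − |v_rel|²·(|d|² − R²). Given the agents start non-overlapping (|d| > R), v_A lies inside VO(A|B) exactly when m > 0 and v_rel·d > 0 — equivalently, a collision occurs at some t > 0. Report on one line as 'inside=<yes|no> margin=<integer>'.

d = (12, -1),  |d|² = 145;  R = 1+7 = 8,  c = 145−8² = 81
v_rel = (8, 2),  |v_rel|² = 68;  v_rel·d = (8)·(12) + (2)·(-1) = 94
68·t² − 188·t + 81 = 0  ⇒  m = 94² − 68·81 = 3328
m = 3328 > 0,  v_rel·d = 94 > 0  ⇒  inside

inside=yes margin=3328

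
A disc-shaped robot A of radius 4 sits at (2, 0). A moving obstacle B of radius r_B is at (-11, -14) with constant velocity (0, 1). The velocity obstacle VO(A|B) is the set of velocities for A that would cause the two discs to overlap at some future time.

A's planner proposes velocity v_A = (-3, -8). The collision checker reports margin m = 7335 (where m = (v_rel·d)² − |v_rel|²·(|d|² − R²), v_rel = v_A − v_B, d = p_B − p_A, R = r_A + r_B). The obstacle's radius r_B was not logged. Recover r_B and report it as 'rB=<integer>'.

m = 7335
d = (-13, -14);  v_rel = (-3, -9),  |v_rel|² = 90
v_rel×d = (-3)·(-14) − (-9)·(-13) = -75
since m = R²·90 − (-75)²:  R² = (5625 + 7335) / 90 = 144
R = √144 = 12  ⇒  r_B = 12 − 4 = 8

rB=8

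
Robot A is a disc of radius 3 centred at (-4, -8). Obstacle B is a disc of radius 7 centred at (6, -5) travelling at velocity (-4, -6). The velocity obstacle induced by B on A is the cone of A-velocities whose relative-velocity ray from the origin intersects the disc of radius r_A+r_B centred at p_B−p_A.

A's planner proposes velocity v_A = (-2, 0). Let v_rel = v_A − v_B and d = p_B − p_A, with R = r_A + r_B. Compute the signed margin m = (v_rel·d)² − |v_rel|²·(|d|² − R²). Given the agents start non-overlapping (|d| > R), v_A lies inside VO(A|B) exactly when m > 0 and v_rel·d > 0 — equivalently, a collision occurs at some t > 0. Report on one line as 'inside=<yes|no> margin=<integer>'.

d = (10, 3),  |d|² = 109;  R = 3+7 = 10,  c = 109−10² = 9
v_rel = (2, 6),  |v_rel|² = 40;  v_rel·d = (2)·(10) + (6)·(3) = 38
40·t² − 76·t + 9 = 0  ⇒  m = 38² − 40·9 = 1084
m = 1084 > 0,  v_rel·d = 38 > 0  ⇒  inside

inside=yes margin=1084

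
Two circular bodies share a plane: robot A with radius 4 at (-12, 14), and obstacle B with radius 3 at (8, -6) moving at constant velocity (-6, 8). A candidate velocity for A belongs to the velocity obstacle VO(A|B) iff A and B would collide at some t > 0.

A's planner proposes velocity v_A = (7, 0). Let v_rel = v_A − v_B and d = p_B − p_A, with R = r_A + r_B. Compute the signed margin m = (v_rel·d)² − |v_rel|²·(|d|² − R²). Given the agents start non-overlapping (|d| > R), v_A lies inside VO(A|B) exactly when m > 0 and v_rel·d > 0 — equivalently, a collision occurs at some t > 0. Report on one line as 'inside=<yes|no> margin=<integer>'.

d = (20, -20),  |d|² = 800;  R = 4+3 = 7,  c = 800−7² = 751
v_rel = (13, -8),  |v_rel|² = 233;  v_rel·d = (13)·(20) + (-8)·(-20) = 420
233·t² − 840·t + 751 = 0  ⇒  m = 420² − 233·751 = 1417
m = 1417 > 0,  v_rel·d = 420 > 0  ⇒  inside

inside=yes margin=1417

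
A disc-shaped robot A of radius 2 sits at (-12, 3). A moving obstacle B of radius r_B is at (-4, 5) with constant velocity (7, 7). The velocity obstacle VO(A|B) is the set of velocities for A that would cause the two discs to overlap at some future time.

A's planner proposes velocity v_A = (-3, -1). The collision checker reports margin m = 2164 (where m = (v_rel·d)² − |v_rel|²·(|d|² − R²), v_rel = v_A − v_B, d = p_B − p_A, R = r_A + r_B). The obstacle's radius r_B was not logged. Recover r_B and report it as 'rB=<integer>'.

m = 2164
d = (8, 2);  v_rel = (-10, -8),  |v_rel|² = 164
v_rel×d = (-10)·(2) − (-8)·(8) = 44
since m = R²·164 − 44²:  R² = (1936 + 2164) / 164 = 25
R = √25 = 5  ⇒  r_B = 5 − 2 = 3

rB=3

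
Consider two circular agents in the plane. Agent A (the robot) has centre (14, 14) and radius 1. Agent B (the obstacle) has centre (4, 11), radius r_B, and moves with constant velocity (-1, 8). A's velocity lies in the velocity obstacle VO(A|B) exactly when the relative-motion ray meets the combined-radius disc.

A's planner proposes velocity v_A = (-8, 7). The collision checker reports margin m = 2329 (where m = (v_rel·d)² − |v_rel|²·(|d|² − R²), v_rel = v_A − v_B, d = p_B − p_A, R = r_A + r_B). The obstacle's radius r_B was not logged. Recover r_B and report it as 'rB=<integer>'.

m = 2329
d = (-10, -3);  v_rel = (-7, -1),  |v_rel|² = 50
v_rel×d = (-7)·(-3) − (-1)·(-10) = 11
since m = R²·50 − 11²:  R² = (121 + 2329) / 50 = 49
R = √49 = 7  ⇒  r_B = 7 − 1 = 6

rB=6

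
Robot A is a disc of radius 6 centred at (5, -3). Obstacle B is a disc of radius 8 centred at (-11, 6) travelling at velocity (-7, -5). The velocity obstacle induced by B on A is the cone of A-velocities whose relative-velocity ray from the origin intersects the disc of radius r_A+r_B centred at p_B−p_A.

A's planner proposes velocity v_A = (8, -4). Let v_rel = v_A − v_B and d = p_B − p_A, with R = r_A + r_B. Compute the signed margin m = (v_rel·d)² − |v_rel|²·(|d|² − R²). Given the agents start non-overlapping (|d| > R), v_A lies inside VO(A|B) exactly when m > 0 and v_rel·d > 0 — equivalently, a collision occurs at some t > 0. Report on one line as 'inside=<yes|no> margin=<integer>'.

d = (-16, 9),  |d|² = 337;  R = 6+8 = 14,  c = 337−14² = 141
v_rel = (15, 1),  |v_rel|² = 226;  v_rel·d = (15)·(-16) + (1)·(9) = -231
226·t² + 462·t + 141 = 0  ⇒  m = (-231)² − 226·141 = 21495
m = 21495 > 0,  v_rel·d = -231 < 0  ⇒  outside

inside=no margin=21495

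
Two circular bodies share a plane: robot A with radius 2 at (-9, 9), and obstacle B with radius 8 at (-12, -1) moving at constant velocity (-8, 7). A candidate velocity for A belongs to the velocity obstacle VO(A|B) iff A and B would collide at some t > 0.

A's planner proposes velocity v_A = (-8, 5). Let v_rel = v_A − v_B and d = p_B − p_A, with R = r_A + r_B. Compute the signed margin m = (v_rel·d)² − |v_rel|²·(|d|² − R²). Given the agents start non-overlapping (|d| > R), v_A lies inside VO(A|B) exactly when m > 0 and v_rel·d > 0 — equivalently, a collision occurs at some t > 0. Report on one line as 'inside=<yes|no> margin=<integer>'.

d = (-3, -10),  |d|² = 109;  R = 2+8 = 10,  c = 109−10² = 9
v_rel = (0, -2),  |v_rel|² = 4;  v_rel·d = (0)·(-3) + (-2)·(-10) = 20
4·t² − 40·t + 9 = 0  ⇒  m = 20² − 4·9 = 364
m = 364 > 0,  v_rel·d = 20 > 0  ⇒  inside

inside=yes margin=364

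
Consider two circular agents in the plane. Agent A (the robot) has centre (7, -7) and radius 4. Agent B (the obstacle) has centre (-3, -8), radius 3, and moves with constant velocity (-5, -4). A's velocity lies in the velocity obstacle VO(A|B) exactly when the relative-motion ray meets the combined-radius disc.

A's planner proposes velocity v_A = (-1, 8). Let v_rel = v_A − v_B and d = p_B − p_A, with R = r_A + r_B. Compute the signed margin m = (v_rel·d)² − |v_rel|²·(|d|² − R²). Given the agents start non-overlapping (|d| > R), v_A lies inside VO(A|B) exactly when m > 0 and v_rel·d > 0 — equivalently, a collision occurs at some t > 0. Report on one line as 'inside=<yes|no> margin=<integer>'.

d = (-10, -1),  |d|² = 101;  R = 4+3 = 7,  c = 101−7² = 52
v_rel = (4, 12),  |v_rel|² = 160;  v_rel·d = (4)·(-10) + (12)·(-1) = -52
160·t² + 104·t + 52 = 0  ⇒  m = (-52)² − 160·52 = -5616
m = -5616 < 0,  v_rel·d = -52 < 0  ⇒  outside

inside=no margin=-5616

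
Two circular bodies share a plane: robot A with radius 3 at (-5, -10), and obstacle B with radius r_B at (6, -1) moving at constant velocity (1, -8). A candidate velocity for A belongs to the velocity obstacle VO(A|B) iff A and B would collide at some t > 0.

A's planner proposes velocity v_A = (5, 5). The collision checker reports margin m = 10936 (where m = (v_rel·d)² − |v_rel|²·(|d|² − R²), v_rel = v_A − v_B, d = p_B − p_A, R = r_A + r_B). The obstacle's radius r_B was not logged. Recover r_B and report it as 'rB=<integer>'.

m = 10936
d = (11, 9);  v_rel = (4, 13),  |v_rel|² = 185
v_rel×d = (4)·(9) − (13)·(11) = -107
since m = R²·185 − (-107)²:  R² = (11449 + 10936) / 185 = 121
R = √121 = 11  ⇒  r_B = 11 − 3 = 8

rB=8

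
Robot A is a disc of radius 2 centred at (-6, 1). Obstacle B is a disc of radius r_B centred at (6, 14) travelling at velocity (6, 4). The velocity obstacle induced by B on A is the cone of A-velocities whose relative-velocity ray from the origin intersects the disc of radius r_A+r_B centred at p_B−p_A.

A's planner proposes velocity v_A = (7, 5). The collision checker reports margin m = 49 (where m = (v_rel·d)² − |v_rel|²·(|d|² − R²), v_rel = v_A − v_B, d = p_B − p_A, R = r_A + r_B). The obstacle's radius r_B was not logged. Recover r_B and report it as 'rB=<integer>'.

m = 49
d = (12, 13);  v_rel = (1, 1),  |v_rel|² = 2
v_rel×d = (1)·(13) − (1)·(12) = 1
since m = R²·2 − 1²:  R² = (1 + 49) / 2 = 25
R = √25 = 5  ⇒  r_B = 5 − 2 = 3

rB=3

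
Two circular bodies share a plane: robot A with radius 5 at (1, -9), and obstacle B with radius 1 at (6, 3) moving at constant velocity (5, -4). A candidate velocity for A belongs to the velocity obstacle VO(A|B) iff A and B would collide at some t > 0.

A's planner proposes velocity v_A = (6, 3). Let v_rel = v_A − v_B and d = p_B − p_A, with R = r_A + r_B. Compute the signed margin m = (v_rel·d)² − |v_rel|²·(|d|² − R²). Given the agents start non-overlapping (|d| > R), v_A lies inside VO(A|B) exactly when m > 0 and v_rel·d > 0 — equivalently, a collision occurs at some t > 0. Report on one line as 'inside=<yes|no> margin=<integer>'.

d = (5, 12),  |d|² = 169;  R = 5+1 = 6,  c = 169−6² = 133
v_rel = (1, 7),  |v_rel|² = 50;  v_rel·d = (1)·(5) + (7)·(12) = 89
50·t² − 178·t + 133 = 0  ⇒  m = 89² − 50·133 = 1271
m = 1271 > 0,  v_rel·d = 89 > 0  ⇒  inside

inside=yes margin=1271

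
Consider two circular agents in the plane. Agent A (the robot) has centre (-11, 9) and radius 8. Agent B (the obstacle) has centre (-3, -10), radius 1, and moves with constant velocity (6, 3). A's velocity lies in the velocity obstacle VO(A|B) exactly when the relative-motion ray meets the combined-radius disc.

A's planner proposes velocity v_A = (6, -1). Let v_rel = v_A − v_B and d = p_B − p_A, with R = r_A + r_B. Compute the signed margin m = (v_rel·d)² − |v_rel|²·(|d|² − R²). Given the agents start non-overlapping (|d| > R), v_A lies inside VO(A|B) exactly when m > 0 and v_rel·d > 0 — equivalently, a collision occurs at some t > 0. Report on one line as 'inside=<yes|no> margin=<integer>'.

d = (8, -19),  |d|² = 425;  R = 8+1 = 9,  c = 425−9² = 344
v_rel = (0, -4),  |v_rel|² = 16;  v_rel·d = (0)·(8) + (-4)·(-19) = 76
16·t² − 152·t + 344 = 0  ⇒  m = 76² − 16·344 = 272
m = 272 > 0,  v_rel·d = 76 > 0  ⇒  inside

inside=yes margin=272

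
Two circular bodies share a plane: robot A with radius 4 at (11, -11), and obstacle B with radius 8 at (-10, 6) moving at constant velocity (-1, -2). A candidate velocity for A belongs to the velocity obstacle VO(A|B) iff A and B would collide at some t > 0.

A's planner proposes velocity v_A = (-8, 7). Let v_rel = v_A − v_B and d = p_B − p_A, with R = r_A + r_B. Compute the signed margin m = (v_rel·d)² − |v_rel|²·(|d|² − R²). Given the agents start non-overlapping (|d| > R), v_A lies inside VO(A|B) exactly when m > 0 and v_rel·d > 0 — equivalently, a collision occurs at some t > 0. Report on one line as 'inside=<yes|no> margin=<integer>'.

d = (-21, 17),  |d|² = 730;  R = 4+8 = 12,  c = 730−12² = 586
v_rel = (-7, 9),  |v_rel|² = 130;  v_rel·d = (-7)·(-21) + (9)·(17) = 300
130·t² − 600·t + 586 = 0  ⇒  m = 300² − 130·586 = 13820
m = 13820 > 0,  v_rel·d = 300 > 0  ⇒  inside

inside=yes margin=13820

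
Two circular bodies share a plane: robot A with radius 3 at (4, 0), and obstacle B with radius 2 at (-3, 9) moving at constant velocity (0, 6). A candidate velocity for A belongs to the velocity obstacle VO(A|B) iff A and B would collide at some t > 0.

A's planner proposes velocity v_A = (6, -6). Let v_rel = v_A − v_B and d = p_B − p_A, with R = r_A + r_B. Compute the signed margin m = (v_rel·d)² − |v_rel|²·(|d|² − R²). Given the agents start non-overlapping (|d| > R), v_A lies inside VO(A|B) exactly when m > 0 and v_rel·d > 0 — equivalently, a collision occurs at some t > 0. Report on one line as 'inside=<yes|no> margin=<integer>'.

d = (-7, 9),  |d|² = 130;  R = 3+2 = 5,  c = 130−5² = 105
v_rel = (6, -12),  |v_rel|² = 180;  v_rel·d = (6)·(-7) + (-12)·(9) = -150
180·t² + 300·t + 105 = 0  ⇒  m = (-150)² − 180·105 = 3600
m = 3600 > 0,  v_rel·d = -150 < 0  ⇒  outside

inside=no margin=3600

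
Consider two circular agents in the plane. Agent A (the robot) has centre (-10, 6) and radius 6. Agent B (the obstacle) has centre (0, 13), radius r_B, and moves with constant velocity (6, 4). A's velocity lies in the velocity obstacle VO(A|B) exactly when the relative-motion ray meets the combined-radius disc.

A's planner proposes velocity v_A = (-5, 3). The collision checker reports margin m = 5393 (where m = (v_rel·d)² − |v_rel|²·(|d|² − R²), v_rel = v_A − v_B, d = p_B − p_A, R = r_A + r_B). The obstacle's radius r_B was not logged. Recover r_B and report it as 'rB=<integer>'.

m = 5393
d = (10, 7);  v_rel = (-11, -1),  |v_rel|² = 122
v_rel×d = (-11)·(7) − (-1)·(10) = -67
since m = R²·122 − (-67)²:  R² = (4489 + 5393) / 122 = 81
R = √81 = 9  ⇒  r_B = 9 − 6 = 3

rB=3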